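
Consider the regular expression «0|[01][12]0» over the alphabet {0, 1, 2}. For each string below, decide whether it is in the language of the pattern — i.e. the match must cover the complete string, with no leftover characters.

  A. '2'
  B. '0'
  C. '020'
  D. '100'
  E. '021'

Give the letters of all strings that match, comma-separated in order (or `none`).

B, C

A. '2' → no match — must end with '0'
B. '0' → match
C. '020' → match
D. '100' → no match
E. '021' → no match — must end with '0'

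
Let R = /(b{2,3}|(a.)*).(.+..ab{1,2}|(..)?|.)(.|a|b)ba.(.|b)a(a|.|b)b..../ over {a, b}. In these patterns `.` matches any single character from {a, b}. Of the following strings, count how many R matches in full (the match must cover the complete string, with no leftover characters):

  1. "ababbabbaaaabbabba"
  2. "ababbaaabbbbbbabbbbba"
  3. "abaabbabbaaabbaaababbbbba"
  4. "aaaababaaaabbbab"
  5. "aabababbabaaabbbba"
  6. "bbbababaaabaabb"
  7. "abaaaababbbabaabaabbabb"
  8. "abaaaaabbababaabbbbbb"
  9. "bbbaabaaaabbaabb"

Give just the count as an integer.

4

1 → match
2 → no match
3 → no match
4 → no match
5 → no match
6 → match
7 → no match
8 → match
9 → match
Total matched: 4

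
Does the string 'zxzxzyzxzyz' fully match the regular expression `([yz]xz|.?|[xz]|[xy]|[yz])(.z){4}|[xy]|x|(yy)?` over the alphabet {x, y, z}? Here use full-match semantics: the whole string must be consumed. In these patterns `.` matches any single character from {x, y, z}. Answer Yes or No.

Yes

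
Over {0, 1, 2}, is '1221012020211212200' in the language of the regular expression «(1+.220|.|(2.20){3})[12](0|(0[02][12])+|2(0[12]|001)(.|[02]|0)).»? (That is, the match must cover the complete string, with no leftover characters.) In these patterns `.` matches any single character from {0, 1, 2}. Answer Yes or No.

No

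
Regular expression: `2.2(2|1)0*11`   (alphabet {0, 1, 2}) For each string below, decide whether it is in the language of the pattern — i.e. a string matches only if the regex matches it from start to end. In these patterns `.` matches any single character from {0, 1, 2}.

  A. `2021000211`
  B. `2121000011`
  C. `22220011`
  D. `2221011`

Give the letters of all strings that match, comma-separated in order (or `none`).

B, C, D

A → no match
B → match
C → match
D → match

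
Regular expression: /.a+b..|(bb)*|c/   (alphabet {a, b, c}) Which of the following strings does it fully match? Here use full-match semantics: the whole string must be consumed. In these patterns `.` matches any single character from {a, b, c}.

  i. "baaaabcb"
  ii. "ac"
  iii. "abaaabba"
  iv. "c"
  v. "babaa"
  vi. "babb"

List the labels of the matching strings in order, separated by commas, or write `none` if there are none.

i, iv, v

i. "baaaabcb" → match
ii. "ac" → no match
iii. "abaaabba" → no match
iv. "c" → match
v. "babaa" → match
vi. "babb" → no match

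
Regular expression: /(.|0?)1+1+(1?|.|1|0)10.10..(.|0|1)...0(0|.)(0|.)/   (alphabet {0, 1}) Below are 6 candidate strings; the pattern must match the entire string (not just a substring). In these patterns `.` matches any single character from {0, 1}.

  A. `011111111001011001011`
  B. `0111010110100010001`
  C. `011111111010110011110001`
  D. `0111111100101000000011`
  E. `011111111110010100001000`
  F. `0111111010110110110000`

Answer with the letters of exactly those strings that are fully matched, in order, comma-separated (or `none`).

A → no match
B → match
C → match
D → no match
E → match
F → match

B, C, E, F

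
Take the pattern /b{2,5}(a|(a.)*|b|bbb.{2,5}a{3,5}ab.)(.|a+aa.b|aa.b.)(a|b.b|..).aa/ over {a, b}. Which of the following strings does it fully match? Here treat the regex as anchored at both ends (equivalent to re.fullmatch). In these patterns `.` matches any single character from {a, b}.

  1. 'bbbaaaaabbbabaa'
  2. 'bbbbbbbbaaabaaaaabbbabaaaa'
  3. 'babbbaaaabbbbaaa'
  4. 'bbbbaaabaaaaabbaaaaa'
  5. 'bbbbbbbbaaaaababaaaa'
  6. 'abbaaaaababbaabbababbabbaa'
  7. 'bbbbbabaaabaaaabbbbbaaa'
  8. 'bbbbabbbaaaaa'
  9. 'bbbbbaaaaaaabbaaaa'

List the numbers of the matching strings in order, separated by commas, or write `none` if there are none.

1, 4, 5, 7, 9

1 → match
2 → no match
3 → no match
4 → match
5 → match
6 → no match — must start with 'b'
7 → match
8 → no match
9 → match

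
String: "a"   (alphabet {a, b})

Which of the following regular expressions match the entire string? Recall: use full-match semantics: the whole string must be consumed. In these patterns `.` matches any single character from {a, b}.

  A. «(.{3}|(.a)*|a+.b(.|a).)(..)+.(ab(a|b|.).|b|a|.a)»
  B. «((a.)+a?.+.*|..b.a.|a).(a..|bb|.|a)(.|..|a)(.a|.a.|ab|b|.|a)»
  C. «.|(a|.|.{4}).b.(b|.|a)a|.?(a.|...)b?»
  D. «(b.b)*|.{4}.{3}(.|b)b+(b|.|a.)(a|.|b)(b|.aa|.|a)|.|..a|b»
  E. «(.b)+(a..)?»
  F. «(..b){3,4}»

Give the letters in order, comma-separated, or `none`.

C, D

A → no match
B → no match
C → match
D → match
E → no match
F → no match — must end with "b"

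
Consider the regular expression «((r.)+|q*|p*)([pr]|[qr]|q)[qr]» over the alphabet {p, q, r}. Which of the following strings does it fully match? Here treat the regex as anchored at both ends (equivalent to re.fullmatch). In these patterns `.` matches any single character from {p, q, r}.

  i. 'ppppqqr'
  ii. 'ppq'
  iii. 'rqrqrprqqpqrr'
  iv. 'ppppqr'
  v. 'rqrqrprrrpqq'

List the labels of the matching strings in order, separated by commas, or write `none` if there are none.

ii, iv, v

i → no match
ii → match
iii → no match
iv → match
v → match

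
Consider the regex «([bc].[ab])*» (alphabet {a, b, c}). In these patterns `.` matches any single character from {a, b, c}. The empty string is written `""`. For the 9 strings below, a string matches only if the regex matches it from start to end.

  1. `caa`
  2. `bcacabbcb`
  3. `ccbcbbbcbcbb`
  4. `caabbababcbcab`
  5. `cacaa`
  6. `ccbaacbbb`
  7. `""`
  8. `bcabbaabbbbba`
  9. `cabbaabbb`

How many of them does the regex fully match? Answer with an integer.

1 → match
2 → match
3 → match
4 → no match
5 → no match
6 → no match
7 → match
8 → no match
9 → match
Total matched: 5

5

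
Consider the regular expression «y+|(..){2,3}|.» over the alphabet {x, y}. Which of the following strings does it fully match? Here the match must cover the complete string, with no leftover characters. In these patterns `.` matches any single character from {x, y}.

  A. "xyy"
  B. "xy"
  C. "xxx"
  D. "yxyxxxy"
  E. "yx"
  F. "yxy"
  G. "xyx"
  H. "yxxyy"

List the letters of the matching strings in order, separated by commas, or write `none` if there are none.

A → no match
B → no match
C → no match
D → no match
E → no match
F → no match
G → no match
H → no match

none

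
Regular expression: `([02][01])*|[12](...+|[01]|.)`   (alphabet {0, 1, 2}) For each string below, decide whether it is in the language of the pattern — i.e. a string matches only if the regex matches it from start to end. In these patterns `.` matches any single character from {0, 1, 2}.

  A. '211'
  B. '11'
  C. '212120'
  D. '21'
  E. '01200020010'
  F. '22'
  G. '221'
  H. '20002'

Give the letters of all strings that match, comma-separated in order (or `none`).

A → no match
B → match
C → match
D → match
E → no match
F → match
G → no match
H → match

B, C, D, F, H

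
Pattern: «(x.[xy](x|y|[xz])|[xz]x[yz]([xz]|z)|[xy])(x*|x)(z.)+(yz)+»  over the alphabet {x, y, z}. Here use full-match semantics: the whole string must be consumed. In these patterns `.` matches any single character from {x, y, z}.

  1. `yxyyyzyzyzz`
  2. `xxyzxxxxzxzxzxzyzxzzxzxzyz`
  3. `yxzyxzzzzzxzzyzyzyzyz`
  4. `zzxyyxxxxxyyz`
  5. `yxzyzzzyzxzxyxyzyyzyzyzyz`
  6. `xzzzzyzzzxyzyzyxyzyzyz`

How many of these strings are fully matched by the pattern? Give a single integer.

1 → no match — must end with `yz`
2 → no match
3 → no match
4 → no match
5 → no match
6 → no match
Total matched: 0

0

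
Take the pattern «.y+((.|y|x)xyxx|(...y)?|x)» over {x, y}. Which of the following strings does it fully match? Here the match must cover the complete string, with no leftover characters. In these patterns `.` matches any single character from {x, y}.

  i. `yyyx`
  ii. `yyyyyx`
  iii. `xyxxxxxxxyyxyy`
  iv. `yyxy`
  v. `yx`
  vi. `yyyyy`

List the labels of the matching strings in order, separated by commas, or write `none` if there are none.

i → match
ii → match
iii → no match
iv → no match
v → no match
vi → match

i, ii, vi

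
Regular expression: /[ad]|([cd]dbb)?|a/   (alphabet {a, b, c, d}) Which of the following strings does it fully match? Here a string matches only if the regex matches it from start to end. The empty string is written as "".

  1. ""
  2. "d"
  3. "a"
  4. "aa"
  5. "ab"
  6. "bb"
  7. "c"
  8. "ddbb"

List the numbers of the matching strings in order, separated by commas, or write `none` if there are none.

1, 2, 3, 8

1 → match
2 → match
3 → match
4 → no match
5 → no match
6 → no match
7 → no match
8 → match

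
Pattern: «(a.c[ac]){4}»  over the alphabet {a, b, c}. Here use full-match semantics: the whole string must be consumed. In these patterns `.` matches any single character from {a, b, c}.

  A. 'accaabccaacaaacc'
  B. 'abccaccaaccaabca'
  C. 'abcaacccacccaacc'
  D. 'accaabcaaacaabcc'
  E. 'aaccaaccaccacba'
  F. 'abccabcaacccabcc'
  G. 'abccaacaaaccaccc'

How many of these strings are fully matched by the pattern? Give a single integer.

6

A → match
B → match
C → match
D → match
E → no match
F → match
G → match
Total matched: 6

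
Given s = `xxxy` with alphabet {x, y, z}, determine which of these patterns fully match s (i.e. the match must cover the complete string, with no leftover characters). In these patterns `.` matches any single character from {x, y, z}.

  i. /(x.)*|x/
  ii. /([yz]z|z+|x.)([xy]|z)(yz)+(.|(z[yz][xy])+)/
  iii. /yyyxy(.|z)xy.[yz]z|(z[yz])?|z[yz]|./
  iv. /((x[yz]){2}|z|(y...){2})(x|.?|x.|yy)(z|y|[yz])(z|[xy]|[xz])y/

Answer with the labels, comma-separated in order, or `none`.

i → match
ii → no match
iii → no match
iv → no match

i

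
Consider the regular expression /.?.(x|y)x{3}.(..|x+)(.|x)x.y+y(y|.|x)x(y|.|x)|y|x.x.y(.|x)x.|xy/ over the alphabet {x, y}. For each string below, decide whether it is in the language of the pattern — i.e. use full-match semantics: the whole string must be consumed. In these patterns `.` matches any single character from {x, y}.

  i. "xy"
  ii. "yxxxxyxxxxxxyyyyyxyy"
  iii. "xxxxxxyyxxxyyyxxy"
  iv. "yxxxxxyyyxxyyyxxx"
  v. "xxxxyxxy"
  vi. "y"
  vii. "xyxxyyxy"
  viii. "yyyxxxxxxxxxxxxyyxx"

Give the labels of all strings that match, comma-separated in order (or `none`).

i. "xy" → match
ii → no match
iii → match
iv → match
v. "xxxxyxxy" → match
vi. "y" → match
vii. "xyxxyyxy" → match
viii → no match

i, iii, iv, v, vi, vii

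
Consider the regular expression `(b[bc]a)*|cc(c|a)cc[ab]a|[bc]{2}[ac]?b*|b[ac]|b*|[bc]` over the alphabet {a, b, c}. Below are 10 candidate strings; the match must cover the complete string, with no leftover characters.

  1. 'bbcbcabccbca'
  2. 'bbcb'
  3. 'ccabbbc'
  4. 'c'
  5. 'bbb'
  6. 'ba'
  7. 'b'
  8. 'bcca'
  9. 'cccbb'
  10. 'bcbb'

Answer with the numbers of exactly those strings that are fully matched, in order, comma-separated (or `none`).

2, 4, 5, 6, 7, 9, 10

1 → no match
2 → match
3 → no match
4 → match
5 → match
6 → match
7 → match
8 → no match
9 → match
10 → match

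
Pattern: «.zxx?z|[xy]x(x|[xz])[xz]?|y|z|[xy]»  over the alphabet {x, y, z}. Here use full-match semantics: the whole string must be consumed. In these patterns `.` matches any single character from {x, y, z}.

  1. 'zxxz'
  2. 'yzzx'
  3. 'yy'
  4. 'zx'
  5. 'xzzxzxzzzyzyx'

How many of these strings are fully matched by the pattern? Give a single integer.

1. 'zxxz' → no match
2. 'yzzx' → no match
3. 'yy' → no match
4. 'zx' → no match
5 → no match
Total matched: 0

0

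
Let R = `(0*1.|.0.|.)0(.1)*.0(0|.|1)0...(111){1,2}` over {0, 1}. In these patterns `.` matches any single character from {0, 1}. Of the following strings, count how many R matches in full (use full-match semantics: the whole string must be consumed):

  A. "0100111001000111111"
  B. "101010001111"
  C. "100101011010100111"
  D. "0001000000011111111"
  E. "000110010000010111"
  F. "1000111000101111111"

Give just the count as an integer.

A → no match
B. "101010001111" → match
C → match
D → match
E → match
F → match
Total matched: 5

5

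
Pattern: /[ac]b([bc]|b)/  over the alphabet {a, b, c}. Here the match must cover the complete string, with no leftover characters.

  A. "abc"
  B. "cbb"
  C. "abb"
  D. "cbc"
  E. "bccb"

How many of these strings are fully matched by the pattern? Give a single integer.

A. "abc" → match
B. "cbb" → match
C. "abb" → match
D. "cbc" → match
E. "bccb" → no match
Total matched: 4

4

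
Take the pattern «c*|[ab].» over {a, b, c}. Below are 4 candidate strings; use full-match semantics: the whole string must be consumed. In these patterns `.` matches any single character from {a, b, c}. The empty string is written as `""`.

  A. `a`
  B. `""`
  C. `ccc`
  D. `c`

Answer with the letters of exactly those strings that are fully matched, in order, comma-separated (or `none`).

B, C, D

A → no match
B → match
C → match
D → match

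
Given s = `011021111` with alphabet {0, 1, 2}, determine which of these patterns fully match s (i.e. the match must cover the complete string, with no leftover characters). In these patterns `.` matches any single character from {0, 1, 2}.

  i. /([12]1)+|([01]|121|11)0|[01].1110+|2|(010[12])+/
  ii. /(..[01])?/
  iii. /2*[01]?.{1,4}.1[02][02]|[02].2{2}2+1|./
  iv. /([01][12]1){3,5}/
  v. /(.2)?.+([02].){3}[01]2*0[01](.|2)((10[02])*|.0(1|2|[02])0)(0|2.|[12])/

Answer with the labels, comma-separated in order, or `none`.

iv

i → no match
ii → no match
iii → no match
iv → match
v → no match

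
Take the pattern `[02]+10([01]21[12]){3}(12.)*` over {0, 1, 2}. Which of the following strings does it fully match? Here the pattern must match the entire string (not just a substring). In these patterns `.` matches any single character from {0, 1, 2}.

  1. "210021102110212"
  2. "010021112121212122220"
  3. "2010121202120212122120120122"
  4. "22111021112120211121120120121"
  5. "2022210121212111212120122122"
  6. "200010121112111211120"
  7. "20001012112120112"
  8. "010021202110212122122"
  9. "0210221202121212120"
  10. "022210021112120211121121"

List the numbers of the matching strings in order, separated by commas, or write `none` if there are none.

1 → match
2 → no match
3 → match
4 → no match
5 → match
6 → match
7 → no match
8 → match
9 → no match
10 → match

1, 3, 5, 6, 8, 10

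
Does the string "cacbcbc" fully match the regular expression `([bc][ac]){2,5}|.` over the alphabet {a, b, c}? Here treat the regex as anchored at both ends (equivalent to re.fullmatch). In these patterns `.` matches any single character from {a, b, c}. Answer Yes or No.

No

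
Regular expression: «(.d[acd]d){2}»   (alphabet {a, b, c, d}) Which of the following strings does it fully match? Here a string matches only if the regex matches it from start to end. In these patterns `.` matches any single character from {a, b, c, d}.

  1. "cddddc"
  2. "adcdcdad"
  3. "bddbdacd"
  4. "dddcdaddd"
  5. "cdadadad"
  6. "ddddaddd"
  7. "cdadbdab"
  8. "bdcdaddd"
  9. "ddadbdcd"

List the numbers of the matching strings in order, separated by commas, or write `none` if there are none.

1. "cddddc" → no match — must end with "d"
2. "adcdcdad" → match
3. "bddbdacd" → no match
4. "dddcdaddd" → no match
5. "cdadadad" → match
6. "ddddaddd" → match
7. "cdadbdab" → no match — must end with "d"
8. "bdcdaddd" → match
9. "ddadbdcd" → match

2, 5, 6, 8, 9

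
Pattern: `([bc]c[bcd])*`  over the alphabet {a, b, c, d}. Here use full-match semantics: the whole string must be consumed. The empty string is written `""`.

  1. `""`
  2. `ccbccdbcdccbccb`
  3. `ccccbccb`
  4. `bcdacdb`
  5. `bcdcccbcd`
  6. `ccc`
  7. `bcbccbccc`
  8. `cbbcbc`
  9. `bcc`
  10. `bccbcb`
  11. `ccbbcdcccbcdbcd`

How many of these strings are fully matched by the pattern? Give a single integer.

1 → match
2 → match
3 → no match
4 → no match
5 → match
6 → match
7 → match
8 → no match
9 → match
10 → match
11 → match
Total matched: 8

8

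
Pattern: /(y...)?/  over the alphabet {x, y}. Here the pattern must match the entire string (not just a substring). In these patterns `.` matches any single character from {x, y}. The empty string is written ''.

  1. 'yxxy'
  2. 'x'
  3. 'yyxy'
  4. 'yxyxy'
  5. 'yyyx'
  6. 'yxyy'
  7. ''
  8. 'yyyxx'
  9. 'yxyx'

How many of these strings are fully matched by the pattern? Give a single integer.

6

1 → match
2 → no match
3 → match
4 → no match
5 → match
6 → match
7 → match
8 → no match
9 → match
Total matched: 6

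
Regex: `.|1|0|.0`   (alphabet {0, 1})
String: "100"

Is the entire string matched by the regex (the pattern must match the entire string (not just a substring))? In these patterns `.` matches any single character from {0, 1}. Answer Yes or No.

No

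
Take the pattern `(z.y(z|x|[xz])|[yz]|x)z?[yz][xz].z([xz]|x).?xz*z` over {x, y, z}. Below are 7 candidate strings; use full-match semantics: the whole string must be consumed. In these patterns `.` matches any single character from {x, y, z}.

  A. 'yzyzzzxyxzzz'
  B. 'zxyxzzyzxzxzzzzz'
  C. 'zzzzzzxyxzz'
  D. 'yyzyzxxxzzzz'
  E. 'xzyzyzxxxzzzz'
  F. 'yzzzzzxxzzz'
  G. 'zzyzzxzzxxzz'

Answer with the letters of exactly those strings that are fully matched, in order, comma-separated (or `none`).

A. 'yzyzzzxyxzzz' → match
B → match
C. 'zzzzzzxyxzz' → match
D. 'yyzyzxxxzzzz' → match
E → match
F. 'yzzzzzxxzzz' → match
G. 'zzyzzxzzxxzz' → match

A, B, C, D, E, F, G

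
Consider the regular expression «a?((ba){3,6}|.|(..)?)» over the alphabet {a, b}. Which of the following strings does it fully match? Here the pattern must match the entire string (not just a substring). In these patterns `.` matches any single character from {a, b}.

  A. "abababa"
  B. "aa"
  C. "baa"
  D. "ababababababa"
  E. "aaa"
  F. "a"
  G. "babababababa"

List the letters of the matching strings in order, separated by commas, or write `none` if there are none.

A, B, D, E, F, G

A. "abababa" → match
B. "aa" → match
C. "baa" → no match
D → match
E. "aaa" → match
F. "a" → match
G. "babababababa" → match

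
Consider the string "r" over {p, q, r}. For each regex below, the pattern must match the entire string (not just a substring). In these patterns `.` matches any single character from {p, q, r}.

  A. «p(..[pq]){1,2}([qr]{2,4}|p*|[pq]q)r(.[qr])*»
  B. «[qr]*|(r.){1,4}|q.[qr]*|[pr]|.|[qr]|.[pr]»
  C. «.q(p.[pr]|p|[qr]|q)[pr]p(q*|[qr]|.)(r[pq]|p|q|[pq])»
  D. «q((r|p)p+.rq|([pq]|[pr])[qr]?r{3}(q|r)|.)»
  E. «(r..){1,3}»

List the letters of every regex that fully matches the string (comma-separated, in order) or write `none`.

B

A → no match — must start with "p"
B → match
C → no match
D → no match — must start with "q"
E → no match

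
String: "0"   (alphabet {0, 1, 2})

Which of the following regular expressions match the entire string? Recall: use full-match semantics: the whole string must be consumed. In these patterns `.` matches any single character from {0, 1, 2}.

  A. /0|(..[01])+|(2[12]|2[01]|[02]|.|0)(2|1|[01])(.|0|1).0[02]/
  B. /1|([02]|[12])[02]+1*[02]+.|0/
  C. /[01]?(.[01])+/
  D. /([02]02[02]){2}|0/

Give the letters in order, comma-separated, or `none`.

A → match
B → match
C → no match
D → match

A, B, D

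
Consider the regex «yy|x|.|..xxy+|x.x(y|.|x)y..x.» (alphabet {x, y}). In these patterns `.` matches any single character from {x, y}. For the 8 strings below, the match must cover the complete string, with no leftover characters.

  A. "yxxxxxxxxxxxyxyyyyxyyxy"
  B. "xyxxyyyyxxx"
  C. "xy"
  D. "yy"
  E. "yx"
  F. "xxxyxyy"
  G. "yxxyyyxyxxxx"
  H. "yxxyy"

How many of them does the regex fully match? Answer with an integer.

1

A → no match
B. "xyxxyyyyxxx" → no match
C. "xy" → no match
D. "yy" → match
E. "yx" → no match
F. "xxxyxyy" → no match
G. "yxxyyyxyxxxx" → no match
H. "yxxyy" → no match
Total matched: 1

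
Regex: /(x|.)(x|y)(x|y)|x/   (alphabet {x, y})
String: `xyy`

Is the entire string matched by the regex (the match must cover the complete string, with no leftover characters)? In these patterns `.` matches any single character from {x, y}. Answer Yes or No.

Yes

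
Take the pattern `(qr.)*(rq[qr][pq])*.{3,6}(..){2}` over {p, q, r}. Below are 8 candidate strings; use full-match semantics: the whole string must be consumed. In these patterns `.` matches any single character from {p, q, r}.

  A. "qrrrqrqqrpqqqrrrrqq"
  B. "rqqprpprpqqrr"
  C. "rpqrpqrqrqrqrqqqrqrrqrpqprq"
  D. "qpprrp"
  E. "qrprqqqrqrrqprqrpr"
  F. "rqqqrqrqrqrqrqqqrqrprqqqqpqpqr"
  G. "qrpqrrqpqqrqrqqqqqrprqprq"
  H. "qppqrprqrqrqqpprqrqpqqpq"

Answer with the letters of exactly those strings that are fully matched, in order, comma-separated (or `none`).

A → no match
B → match
C → no match
D → no match
E → no match
F → match
G → no match
H → no match

B, F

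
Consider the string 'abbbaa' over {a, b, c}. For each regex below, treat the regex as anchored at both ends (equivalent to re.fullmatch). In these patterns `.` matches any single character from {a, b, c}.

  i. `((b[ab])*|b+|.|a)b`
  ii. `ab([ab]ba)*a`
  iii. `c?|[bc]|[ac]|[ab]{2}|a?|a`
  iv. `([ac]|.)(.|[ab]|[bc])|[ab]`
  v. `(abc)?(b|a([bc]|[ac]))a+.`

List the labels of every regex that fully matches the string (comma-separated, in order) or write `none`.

ii

i → no match — must end with 'b'
ii → match
iii → no match
iv → no match
v → no match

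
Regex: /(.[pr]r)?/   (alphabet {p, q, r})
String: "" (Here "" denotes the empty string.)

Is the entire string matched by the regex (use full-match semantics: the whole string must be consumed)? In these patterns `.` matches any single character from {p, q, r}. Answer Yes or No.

Yes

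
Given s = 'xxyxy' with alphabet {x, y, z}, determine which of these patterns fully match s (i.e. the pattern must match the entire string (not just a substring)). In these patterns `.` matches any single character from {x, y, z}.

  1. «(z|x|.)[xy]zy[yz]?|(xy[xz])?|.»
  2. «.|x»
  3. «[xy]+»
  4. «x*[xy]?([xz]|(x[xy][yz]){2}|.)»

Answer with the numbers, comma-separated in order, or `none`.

1 → no match
2 → no match
3 → match
4 → no match

3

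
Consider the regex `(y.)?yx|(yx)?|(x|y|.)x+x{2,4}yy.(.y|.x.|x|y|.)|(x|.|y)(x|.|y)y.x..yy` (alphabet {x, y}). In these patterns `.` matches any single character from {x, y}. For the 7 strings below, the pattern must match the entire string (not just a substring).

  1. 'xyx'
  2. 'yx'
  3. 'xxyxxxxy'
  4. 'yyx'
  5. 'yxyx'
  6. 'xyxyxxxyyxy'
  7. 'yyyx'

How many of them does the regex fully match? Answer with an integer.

3

1 → no match
2 → match
3 → no match
4 → no match
5 → match
6 → no match
7 → match
Total matched: 3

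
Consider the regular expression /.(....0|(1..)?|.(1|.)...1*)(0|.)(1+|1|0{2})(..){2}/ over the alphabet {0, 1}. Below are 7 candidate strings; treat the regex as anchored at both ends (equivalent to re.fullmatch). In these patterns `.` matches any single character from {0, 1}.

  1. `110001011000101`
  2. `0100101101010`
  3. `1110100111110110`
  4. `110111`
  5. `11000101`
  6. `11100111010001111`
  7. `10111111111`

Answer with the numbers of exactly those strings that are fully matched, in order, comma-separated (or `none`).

3, 5, 7

1 → no match
2 → no match
3 → match
4 → no match
5 → match
6 → no match
7 → match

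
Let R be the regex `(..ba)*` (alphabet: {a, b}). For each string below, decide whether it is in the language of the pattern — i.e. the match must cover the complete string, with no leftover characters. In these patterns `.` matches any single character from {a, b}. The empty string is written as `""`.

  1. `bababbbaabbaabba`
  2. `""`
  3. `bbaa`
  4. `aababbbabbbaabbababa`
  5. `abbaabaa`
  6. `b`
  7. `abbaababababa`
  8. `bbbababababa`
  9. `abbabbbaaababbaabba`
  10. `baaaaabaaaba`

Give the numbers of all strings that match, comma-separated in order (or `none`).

1 → match
2 → match
3 → no match
4 → match
5 → no match
6 → no match
7 → no match
8 → match
9 → no match
10 → no match

1, 2, 4, 8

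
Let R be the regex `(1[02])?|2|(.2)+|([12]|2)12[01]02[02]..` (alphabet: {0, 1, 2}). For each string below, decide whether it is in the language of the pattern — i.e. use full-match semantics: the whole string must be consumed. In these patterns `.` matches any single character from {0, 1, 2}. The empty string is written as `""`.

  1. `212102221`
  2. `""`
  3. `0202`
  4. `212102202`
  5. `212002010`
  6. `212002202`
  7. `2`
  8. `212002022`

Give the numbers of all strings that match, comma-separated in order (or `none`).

1, 2, 3, 4, 5, 6, 7, 8

1. `212102221` → match
2. `""` → match
3. `0202` → match
4. `212102202` → match
5. `212002010` → match
6. `212002202` → match
7. `2` → match
8. `212002022` → match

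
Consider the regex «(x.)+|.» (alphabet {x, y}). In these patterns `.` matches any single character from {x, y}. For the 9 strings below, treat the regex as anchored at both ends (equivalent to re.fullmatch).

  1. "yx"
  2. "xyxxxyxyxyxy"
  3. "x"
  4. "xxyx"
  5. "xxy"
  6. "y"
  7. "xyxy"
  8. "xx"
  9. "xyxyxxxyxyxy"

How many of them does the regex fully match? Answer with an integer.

6

1 → no match
2 → match
3 → match
4 → no match
5 → no match
6 → match
7 → match
8 → match
9 → match
Total matched: 6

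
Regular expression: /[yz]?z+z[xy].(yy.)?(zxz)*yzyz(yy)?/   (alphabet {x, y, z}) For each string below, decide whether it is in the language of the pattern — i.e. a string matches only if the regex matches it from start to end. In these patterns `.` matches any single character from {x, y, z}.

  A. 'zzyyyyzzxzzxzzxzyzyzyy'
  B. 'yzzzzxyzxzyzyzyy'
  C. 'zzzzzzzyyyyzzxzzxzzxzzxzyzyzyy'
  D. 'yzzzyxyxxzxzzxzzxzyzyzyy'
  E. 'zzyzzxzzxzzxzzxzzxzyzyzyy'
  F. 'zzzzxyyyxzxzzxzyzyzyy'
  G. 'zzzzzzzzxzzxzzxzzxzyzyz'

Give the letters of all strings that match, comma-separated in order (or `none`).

A → match
B → match
C → match
D → no match
E → match
F → match
G → match

A, B, C, E, F, G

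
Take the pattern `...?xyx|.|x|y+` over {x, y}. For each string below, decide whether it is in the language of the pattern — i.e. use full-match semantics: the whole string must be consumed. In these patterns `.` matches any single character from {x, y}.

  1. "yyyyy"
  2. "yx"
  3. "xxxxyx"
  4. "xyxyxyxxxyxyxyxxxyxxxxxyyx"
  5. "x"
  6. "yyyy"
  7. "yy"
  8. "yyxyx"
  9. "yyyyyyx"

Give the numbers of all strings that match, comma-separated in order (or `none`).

1 → match
2 → no match
3 → match
4 → no match
5 → match
6 → match
7 → match
8 → match
9 → no match

1, 3, 5, 6, 7, 8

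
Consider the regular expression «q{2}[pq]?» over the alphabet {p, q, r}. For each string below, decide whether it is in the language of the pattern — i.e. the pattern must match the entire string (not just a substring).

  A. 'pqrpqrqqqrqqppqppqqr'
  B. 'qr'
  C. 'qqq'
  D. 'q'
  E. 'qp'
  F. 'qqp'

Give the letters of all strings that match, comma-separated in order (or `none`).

C, F

A → no match — must start with 'q'
B → no match
C → match
D → no match
E → no match
F → match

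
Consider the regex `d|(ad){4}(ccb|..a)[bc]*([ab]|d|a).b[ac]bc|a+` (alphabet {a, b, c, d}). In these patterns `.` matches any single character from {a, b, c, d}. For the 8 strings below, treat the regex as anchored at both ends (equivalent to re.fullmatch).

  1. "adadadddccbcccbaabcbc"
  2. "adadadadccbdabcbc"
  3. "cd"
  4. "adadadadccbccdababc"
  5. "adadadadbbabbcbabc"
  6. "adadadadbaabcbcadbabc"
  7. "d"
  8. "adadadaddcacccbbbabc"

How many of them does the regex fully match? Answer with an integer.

6

1 → no match
2 → match
3 → no match
4 → match
5 → match
6 → match
7 → match
8 → match
Total matched: 6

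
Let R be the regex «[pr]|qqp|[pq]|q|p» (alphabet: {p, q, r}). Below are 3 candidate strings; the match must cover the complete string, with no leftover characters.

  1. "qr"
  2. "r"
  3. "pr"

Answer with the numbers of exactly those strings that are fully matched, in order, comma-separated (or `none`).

2

1. "qr" → no match
2. "r" → match
3. "pr" → no match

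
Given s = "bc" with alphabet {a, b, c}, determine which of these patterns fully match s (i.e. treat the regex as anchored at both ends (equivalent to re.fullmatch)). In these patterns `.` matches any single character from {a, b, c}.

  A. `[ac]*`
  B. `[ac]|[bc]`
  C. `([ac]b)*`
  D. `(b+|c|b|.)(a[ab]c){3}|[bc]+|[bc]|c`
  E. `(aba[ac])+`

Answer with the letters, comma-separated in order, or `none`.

D

A → no match
B → no match
C → no match
D → match
E → no match — must start with "aba"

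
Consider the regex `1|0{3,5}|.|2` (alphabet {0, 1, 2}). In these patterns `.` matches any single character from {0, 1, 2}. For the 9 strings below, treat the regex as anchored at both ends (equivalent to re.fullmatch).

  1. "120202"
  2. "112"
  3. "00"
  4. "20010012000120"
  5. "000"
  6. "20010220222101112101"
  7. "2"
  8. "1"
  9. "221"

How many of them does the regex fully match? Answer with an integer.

1 → no match
2 → no match
3 → no match
4 → no match
5 → match
6 → no match
7 → match
8 → match
9 → no match
Total matched: 3

3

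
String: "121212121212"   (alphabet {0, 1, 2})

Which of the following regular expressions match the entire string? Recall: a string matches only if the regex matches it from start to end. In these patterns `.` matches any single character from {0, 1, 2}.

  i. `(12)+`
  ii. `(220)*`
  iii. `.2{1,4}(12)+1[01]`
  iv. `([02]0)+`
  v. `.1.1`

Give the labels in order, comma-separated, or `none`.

i

i → match
ii → no match
iii → no match
iv → no match — must end with "0"
v → no match — must end with "1"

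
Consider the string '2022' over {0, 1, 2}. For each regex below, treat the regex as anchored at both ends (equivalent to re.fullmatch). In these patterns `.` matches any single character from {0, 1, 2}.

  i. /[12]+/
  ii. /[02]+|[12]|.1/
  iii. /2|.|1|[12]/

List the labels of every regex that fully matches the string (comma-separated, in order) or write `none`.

i → no match
ii → match
iii → no match

ii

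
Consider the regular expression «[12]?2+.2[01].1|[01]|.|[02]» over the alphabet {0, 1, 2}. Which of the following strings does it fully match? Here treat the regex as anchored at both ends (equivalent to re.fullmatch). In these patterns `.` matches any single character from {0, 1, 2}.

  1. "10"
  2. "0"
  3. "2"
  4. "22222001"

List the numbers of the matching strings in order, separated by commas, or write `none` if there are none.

1. "10" → no match
2. "0" → match
3. "2" → match
4. "22222001" → match

2, 3, 4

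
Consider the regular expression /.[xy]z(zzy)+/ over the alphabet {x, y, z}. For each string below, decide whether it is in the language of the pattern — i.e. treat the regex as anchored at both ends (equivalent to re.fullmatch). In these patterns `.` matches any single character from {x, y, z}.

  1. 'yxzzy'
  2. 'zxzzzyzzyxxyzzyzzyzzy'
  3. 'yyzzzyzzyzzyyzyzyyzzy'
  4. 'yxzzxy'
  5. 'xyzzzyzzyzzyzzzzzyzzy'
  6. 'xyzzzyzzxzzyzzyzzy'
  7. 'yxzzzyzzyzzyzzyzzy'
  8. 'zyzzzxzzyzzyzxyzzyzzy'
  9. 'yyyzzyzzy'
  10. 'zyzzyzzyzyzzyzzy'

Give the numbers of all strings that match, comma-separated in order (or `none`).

7

1 → no match
2 → no match
3 → no match
4 → no match — must end with 'zzy'
5 → no match
6 → no match
7 → match
8 → no match
9 → no match
10 → no match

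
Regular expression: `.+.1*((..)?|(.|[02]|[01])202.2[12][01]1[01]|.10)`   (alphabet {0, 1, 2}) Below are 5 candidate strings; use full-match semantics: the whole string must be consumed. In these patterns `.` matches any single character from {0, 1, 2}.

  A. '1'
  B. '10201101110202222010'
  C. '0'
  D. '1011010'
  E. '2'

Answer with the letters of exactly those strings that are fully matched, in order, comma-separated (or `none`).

A. '1' → no match
B → match
C. '0' → no match
D. '1011010' → match
E. '2' → no match

B, D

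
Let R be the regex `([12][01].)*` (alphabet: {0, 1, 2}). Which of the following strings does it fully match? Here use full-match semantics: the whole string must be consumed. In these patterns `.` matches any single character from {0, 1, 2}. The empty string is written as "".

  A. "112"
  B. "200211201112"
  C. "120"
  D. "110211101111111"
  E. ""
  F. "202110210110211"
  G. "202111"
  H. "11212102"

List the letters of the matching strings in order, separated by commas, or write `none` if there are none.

A → match
B → match
C → no match
D → match
E → match
F → match
G → match
H → no match

A, B, D, E, F, G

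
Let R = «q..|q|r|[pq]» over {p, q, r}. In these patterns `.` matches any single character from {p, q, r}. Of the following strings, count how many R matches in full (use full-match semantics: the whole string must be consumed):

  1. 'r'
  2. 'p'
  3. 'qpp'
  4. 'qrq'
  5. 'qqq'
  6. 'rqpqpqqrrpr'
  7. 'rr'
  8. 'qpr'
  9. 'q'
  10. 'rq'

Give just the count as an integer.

7

1 → match
2 → match
3 → match
4 → match
5 → match
6 → no match
7 → no match
8 → match
9 → match
10 → no match
Total matched: 7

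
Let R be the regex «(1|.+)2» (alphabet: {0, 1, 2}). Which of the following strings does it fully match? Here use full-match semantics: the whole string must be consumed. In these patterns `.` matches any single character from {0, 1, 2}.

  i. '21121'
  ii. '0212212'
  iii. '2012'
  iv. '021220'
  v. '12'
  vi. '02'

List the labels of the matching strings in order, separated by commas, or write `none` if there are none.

ii, iii, v, vi

i. '21121' → no match — must end with '2'
ii. '0212212' → match
iii. '2012' → match
iv. '021220' → no match — must end with '2'
v. '12' → match
vi. '02' → match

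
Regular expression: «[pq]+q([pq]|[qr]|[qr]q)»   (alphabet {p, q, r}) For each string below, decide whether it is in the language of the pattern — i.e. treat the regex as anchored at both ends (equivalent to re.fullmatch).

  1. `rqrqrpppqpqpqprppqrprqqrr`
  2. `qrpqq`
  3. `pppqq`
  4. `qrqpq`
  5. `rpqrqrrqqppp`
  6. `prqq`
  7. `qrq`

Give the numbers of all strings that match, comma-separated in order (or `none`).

1 → no match
2. `qrpqq` → no match
3. `pppqq` → match
4. `qrqpq` → no match
5. `rpqrqrrqqppp` → no match
6. `prqq` → no match
7. `qrq` → no match

3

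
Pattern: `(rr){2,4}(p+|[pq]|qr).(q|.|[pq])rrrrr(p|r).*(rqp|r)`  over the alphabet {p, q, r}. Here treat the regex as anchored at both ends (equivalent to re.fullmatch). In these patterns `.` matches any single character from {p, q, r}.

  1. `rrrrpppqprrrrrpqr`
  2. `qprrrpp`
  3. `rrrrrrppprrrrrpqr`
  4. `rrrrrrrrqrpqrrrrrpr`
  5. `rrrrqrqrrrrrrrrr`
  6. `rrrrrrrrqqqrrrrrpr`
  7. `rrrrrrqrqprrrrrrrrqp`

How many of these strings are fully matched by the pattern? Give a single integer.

1 → match
2 → no match — must start with `rr`
3 → match
4 → match
5 → match
6 → match
7 → match
Total matched: 6

6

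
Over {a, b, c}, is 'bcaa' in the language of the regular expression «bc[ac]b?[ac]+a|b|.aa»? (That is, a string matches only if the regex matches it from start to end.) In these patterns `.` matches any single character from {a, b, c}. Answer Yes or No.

No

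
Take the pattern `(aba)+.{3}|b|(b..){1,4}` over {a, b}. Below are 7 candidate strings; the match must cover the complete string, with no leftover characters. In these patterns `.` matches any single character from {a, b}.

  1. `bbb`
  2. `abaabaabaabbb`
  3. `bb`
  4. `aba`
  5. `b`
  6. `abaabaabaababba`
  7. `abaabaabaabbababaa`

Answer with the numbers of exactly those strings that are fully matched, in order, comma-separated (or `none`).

1, 5, 6

1 → match
2 → no match
3 → no match
4 → no match
5 → match
6 → match
7 → no match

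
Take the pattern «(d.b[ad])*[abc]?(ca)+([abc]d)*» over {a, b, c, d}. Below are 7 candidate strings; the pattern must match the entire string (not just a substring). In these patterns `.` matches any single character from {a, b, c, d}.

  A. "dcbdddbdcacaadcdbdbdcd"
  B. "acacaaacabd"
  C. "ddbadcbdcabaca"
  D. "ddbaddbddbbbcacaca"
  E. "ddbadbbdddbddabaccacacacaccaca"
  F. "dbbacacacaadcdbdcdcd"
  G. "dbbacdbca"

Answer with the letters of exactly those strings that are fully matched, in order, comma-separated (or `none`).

A → match
B. "acacaaacabd" → no match
C → no match
D → no match
E → no match
F → match
G. "dbbacdbca" → no match

A, F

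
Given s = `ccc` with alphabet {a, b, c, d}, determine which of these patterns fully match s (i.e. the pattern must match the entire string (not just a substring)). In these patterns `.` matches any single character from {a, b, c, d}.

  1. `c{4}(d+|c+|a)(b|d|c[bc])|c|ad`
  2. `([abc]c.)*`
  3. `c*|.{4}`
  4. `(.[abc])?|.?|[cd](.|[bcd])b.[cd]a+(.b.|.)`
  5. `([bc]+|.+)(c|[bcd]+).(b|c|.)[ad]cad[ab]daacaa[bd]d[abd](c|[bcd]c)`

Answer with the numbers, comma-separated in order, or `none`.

1 → no match
2 → match
3 → match
4 → no match
5 → no match

2, 3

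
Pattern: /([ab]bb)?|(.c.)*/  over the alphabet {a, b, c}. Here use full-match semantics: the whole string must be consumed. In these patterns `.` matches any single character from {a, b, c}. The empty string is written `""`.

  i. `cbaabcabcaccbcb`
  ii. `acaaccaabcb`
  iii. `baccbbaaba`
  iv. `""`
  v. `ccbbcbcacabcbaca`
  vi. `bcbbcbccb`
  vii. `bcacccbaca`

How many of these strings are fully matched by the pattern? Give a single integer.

2

i → no match
ii → no match
iii → no match
iv → match
v → no match
vi → match
vii → no match
Total matched: 2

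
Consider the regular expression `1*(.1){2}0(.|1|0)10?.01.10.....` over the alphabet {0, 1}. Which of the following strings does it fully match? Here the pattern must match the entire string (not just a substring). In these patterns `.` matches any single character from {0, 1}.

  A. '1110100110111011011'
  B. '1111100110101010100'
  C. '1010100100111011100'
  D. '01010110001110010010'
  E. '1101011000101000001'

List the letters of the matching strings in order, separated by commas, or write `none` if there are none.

A → match
B → match
C → match
D → no match
E → match

A, B, C, E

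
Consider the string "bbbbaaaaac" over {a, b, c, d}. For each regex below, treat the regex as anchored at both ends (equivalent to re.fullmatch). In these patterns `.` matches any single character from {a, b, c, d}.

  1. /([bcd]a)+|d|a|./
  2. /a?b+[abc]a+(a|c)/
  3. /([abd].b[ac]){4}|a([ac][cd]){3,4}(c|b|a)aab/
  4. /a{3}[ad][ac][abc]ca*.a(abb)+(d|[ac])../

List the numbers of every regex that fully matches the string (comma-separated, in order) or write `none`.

1 → no match
2 → match
3 → no match
4 → no match — must start with "a"

2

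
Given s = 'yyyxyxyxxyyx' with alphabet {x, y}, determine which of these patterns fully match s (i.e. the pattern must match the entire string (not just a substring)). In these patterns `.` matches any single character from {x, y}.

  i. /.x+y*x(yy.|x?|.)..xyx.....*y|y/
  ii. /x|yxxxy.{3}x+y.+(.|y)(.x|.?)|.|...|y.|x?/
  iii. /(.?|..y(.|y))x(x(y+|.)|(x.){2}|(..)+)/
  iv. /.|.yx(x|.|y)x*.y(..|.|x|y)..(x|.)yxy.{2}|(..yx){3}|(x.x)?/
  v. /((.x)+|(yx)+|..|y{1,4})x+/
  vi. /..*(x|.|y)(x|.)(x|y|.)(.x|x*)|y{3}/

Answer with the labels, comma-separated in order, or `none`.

iv, vi

i → no match — must end with 'y'
ii → no match
iii → no match
iv → match
v → no match
vi → match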